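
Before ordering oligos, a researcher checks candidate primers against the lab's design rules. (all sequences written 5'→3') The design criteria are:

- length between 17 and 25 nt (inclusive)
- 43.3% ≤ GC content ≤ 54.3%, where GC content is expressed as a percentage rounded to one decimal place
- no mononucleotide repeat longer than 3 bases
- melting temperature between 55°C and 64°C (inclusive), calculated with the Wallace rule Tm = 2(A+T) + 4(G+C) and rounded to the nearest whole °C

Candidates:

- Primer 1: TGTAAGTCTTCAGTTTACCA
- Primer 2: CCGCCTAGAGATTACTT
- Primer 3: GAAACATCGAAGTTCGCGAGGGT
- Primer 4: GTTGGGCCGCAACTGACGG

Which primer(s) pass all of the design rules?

Primer 1 (20 nt, A=5 T=8 G=3 C=4): length 20 ✓; GC 7/20 = 35.0%, outside 43.3–54.3% ✗; longest run = 3 ✓; Tm = 2·13 + 4·7 = 54°C, outside 55–64°C ✗ — fails.
Primer 2 (17 nt, A=4 T=5 G=3 C=5): length 17 ✓; GC 8/17 = 47.1% ✓; longest run = 2 ✓; Tm = 2·9 + 4·8 = 50°C, outside 55–64°C ✗ — fails.
Primer 3 (23 nt, A=7 T=4 G=8 C=4): length 23 ✓; GC 12/23 = 52.2% ✓; longest run = 3 ✓; Tm = 2·11 + 4·12 = 70°C, outside 55–64°C ✗ — fails.
Primer 4 (19 nt, A=3 T=3 G=8 C=5): length 19 ✓; GC 13/19 = 68.4%, outside 43.3–54.3% ✗; longest run = 3 ✓; Tm = 2·6 + 4·13 = 64°C ✓ — fails.

None of the candidates satisfy all criteria.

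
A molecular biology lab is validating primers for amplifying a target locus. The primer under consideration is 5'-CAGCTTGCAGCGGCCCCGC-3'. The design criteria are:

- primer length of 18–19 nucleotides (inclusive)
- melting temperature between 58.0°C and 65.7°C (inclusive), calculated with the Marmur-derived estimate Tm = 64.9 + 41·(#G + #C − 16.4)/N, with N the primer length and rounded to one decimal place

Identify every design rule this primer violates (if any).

Meets all criteria.

Base counts: A=2, T=2, G=6, C=9 (length 19).
length: length 19 ✓
Tm: Tm = 64.9 + 41·(15 − 16.4)/19 = 61.9°C ✓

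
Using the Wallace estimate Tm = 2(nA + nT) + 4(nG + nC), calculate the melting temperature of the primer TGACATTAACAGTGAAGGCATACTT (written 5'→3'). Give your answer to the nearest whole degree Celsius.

Base counts: A=9, T=7, G=5, C=4 (length 25).
Tm = 2·(9+7) + 4·(5+4) = 2·16 + 4·9 = 32 + 36 = 68°C.

68°C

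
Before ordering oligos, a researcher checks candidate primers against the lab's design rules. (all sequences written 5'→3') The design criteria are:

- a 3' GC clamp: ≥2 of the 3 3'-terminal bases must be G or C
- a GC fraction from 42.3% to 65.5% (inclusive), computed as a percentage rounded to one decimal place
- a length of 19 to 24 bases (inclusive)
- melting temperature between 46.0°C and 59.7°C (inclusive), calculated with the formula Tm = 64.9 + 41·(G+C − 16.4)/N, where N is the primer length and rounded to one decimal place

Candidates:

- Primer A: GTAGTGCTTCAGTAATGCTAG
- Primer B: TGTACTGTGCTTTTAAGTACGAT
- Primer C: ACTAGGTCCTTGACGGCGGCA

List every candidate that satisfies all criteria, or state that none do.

Primer C only.

Primer A (21 nt, A=5 T=7 G=6 C=3): 3' end TAG has 1 G/C, need ≥2 ✗; GC 9/21 = 42.9% ✓; length 21 ✓; Tm = 64.9 + 41·(9 − 16.4)/21 = 50.5°C ✓ — fails.
Primer B (23 nt, A=5 T=10 G=5 C=3): 3' end GAT has 1 G/C, need ≥2 ✗; GC 8/23 = 34.8%, outside 42.3–65.5% ✗; length 23 ✓; Tm = 64.9 + 41·(8 − 16.4)/23 = 49.9°C ✓ — fails.
Primer C (21 nt, A=4 T=4 G=7 C=6): 3' end GCA has 2 G/C ✓; GC 13/21 = 61.9% ✓; length 21 ✓; Tm = 64.9 + 41·(13 − 16.4)/21 = 58.3°C ✓ — passes.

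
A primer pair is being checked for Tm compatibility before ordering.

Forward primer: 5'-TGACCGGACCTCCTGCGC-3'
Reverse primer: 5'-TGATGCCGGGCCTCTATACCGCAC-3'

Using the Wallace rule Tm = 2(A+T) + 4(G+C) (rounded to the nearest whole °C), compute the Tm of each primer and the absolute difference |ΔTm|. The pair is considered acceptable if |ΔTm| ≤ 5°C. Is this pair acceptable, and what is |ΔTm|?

|ΔTm| = 16°C; the pair is not acceptable.

Forward: A=2 T=3 G=5 C=8 → Tm = 2·5 + 4·13 = 62°C.
Reverse: A=4 T=5 G=6 C=9 → Tm = 2·9 + 4·15 = 78°C.
|ΔTm| = |62 − 78| = 16°C, > 5°C.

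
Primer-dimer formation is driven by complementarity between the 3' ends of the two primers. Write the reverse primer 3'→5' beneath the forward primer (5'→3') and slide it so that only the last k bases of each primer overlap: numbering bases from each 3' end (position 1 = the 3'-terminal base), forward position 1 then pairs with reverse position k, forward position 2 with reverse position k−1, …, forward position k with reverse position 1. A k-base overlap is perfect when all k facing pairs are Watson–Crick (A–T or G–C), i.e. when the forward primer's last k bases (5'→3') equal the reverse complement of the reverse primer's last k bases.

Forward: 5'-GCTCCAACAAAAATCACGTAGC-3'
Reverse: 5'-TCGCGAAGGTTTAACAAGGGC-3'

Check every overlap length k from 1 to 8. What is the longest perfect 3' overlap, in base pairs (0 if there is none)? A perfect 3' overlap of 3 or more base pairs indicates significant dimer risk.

Longest perfect overlap: 2 complementary base pairs; below the dimer-risk threshold (threshold 3).

Last 8 bases (5'→3') — forward …CACGTAGC, reverse …ACAAGGGC.
Reverse complement of the reverse primer's last 8 bases: GCCCTTGT; its first k bases are the reverse complement of the reverse primer's last k bases, so a perfect k-base overlap needs the forward primer's last k bases to equal them.
Comparing (forward last k vs required): k=1: C vs G ✗; k=2: GC vs GC ✓; k=3: AGC vs GCC ✗; k=4: TAGC vs GCCC ✗; k=5: GTAGC vs GCCCT ✗; k=6: CGTAGC vs GCCCTT ✗; k=7: ACGTAGC vs GCCCTTG ✗; k=8: CACGTAGC vs GCCCTTGT ✗.
Only k = 2 is perfect, so the longest perfect 3' overlap is 2.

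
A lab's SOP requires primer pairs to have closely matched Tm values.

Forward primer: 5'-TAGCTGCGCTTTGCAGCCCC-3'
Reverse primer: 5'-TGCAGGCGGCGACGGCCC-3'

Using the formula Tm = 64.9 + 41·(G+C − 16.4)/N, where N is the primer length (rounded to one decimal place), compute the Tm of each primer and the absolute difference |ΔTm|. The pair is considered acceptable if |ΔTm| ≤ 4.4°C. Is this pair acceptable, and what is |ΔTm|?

Forward: G+C = 13, N = 20 → Tm = 64.9 + 41·(13 − 16.4)/20 = 57.9°C.
Reverse: G+C = 15, N = 18 → Tm = 64.9 + 41·(15 − 16.4)/18 = 61.7°C.
|ΔTm| = |57.9 − 61.7| = 3.8°C, ≤ 4.4°C.

|ΔTm| = 3.8°C; the pair is acceptable.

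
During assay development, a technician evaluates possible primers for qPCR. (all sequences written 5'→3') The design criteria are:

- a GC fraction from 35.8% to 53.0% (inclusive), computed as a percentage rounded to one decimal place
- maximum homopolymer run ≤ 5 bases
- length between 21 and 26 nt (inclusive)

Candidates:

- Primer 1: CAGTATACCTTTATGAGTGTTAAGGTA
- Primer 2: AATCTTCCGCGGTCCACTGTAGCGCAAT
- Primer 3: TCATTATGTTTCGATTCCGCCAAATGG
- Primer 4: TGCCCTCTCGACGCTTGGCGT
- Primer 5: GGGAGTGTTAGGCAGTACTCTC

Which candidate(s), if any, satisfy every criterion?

None of the candidates satisfy all criteria.

Primer 1 (27 nt, A=8 T=10 G=6 C=3): GC 9/27 = 33.3%, outside 35.8–53.0% ✗; longest run = 3 ✓; length 27, outside 21–26 ✗ — fails.
Primer 2 (28 nt, A=6 T=7 G=6 C=9): GC 15/28 = 53.6%, outside 35.8–53.0% ✗; longest run = 2 ✓; length 28, outside 21–26 ✗ — fails.
Primer 3 (27 nt, A=6 T=10 G=5 C=6): GC 11/27 = 40.7% ✓; longest run = 3 ✓; length 27, outside 21–26 ✗ — fails.
Primer 4 (21 nt, A=1 T=6 G=6 C=8): GC 14/21 = 66.7%, outside 35.8–53.0% ✗; longest run = 3 ✓; length 21 ✓ — fails.
Primer 5 (22 nt, A=4 T=6 G=8 C=4): GC 12/22 = 54.5%, outside 35.8–53.0% ✗; longest run = 3 ✓; length 22 ✓ — fails.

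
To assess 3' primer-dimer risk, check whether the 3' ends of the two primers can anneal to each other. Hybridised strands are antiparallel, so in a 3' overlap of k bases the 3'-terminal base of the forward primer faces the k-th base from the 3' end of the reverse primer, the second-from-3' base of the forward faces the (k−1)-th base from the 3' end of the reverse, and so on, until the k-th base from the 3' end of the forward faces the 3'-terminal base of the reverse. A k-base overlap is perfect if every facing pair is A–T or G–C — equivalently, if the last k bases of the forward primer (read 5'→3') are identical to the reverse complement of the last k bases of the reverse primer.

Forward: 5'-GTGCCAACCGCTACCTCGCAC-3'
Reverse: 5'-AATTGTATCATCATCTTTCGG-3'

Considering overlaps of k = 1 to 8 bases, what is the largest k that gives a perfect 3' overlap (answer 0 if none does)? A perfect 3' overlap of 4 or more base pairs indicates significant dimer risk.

Last 8 bases (5'→3') — forward …CCTCGCAC, reverse …TCTTTCGG.
Reverse complement of the reverse primer's last 8 bases: CCGAAAGA; its first k bases are the reverse complement of the reverse primer's last k bases, so a perfect k-base overlap needs the forward primer's last k bases to equal them.
Comparing (forward last k vs required): k=1: C vs C ✓; k=2: AC vs CC ✗; k=3: CAC vs CCG ✗; k=4: GCAC vs CCGA ✗; k=5: CGCAC vs CCGAA ✗; k=6: TCGCAC vs CCGAAA ✗; k=7: CTCGCAC vs CCGAAAG ✗; k=8: CCTCGCAC vs CCGAAAGA ✗.
Only k = 1 is perfect, so the longest perfect 3' overlap is 1.

Longest perfect overlap: 1 complementary base pair; below the dimer-risk threshold (threshold 4).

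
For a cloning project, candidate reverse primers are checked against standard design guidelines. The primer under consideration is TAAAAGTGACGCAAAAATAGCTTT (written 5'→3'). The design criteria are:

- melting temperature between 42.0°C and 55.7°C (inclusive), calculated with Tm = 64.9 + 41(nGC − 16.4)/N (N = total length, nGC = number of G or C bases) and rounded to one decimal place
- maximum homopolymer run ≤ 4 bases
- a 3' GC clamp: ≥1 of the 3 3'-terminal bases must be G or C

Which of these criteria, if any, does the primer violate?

Fails: homopolymer run, GC clamp.

Base counts: A=11, T=6, G=4, C=3 (length 24).
Tm: Tm = 64.9 + 41·(7 − 16.4)/24 = 48.8°C ✓
homopolymer run: longest run = 5, exceeds 4 ✗
GC clamp: 3' end TTT has 0 G/C, need ≥1 ✗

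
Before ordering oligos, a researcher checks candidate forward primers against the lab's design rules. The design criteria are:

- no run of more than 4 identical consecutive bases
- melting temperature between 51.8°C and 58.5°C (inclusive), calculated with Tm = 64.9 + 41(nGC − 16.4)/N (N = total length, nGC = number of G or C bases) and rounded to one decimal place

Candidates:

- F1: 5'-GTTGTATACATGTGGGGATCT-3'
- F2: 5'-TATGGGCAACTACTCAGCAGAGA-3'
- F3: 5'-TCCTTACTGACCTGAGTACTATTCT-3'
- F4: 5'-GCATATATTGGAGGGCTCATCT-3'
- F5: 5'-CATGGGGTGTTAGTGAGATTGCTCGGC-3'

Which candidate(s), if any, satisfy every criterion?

F2, F3 and F4.

F1 (21 nt, A=4 T=8 G=7 C=2): longest run = 4 ✓; Tm = 64.9 + 41·(9 − 16.4)/21 = 50.5°C, outside 51.8–58.5°C ✗ — fails.
F2 (23 nt, A=8 T=4 G=6 C=5): longest run = 3 ✓; Tm = 64.9 + 41·(11 − 16.4)/23 = 55.3°C ✓ — passes.
F3 (25 nt, A=5 T=10 G=3 C=7): longest run = 2 ✓; Tm = 64.9 + 41·(10 − 16.4)/25 = 54.4°C ✓ — passes.
F4 (22 nt, A=5 T=7 G=6 C=4): longest run = 3 ✓; Tm = 64.9 + 41·(10 − 16.4)/22 = 53.0°C ✓ — passes.
F5 (27 nt, A=4 T=8 G=11 C=4): longest run = 4 ✓; Tm = 64.9 + 41·(15 − 16.4)/27 = 62.8°C, outside 51.8–58.5°C ✗ — fails.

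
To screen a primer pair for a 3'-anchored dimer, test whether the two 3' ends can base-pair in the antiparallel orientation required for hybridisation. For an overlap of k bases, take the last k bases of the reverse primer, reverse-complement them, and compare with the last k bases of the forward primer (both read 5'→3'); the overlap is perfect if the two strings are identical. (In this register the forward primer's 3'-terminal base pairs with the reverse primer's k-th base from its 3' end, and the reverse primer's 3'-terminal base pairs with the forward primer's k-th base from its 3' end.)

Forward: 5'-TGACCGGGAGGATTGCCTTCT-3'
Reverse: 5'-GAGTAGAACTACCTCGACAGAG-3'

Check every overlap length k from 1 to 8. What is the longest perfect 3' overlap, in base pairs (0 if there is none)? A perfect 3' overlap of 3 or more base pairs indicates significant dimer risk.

Longest perfect overlap: 2 complementary base pairs; below the dimer-risk threshold (threshold 3).

Last 8 bases (5'→3') — forward …TGCCTTCT, reverse …CGACAGAG.
Reverse complement of the reverse primer's last 8 bases: CTCTGTCG; its first k bases are the reverse complement of the reverse primer's last k bases, so a perfect k-base overlap needs the forward primer's last k bases to equal them.
Comparing (forward last k vs required): k=1: T vs C ✗; k=2: CT vs CT ✓; k=3: TCT vs CTC ✗; k=4: TTCT vs CTCT ✗; k=5: CTTCT vs CTCTG ✗; k=6: CCTTCT vs CTCTGT ✗; k=7: GCCTTCT vs CTCTGTC ✗; k=8: TGCCTTCT vs CTCTGTCG ✗.
Only k = 2 is perfect, so the longest perfect 3' overlap is 2.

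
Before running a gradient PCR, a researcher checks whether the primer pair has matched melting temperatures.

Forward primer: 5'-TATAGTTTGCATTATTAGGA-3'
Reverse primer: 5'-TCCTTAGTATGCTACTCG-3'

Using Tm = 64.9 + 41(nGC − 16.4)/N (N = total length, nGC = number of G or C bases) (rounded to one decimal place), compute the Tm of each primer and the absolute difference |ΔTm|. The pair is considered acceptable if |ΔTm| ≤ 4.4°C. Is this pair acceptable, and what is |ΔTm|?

|ΔTm| = 4.3°C; the pair is acceptable.

Forward: G+C = 5, N = 20 → Tm = 64.9 + 41·(5 − 16.4)/20 = 41.5°C.
Reverse: G+C = 8, N = 18 → Tm = 64.9 + 41·(8 − 16.4)/18 = 45.8°C.
|ΔTm| = |41.5 − 45.8| = 4.3°C, ≤ 4.4°C.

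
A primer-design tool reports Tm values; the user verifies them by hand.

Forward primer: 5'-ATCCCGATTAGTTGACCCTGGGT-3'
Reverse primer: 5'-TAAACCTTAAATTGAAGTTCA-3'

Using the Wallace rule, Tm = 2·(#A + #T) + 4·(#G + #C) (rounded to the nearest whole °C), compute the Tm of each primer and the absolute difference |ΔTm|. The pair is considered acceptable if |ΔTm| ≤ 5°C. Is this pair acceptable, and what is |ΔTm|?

|ΔTm| = 18°C; the pair is not acceptable.

Forward: A=4 T=7 G=6 C=6 → Tm = 2·11 + 4·12 = 70°C.
Reverse: A=9 T=7 G=2 C=3 → Tm = 2·16 + 4·5 = 52°C.
|ΔTm| = |70 − 52| = 18°C, > 5°C.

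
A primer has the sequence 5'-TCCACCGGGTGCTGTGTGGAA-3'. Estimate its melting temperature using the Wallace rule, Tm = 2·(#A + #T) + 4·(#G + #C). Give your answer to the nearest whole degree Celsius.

Base counts: A=3, T=5, G=8, C=5 (length 21).
Tm = 2·(3+5) + 4·(8+5) = 2·8 + 4·13 = 16 + 52 = 68°C.

68°C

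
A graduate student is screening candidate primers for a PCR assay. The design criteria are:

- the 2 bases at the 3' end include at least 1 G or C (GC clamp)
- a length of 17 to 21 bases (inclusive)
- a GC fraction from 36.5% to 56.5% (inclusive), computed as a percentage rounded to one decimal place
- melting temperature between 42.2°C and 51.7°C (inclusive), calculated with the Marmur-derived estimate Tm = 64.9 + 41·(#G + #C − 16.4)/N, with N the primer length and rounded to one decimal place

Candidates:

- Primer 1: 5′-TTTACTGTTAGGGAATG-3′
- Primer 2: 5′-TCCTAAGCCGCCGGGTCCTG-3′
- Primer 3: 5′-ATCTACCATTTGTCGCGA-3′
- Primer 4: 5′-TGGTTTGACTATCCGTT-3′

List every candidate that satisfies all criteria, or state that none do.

Primer 1 (17 nt, A=4 T=7 G=5 C=1): 3' end TG has 1 G/C ✓; length 17 ✓; GC 6/17 = 35.3%, outside 36.5–56.5% ✗; Tm = 64.9 + 41·(6 − 16.4)/17 = 39.8°C, outside 42.2–51.7°C ✗ — fails.
Primer 2 (20 nt, A=2 T=4 G=6 C=8): 3' end TG has 1 G/C ✓; length 20 ✓; GC 14/20 = 70.0%, outside 36.5–56.5% ✗; Tm = 64.9 + 41·(14 − 16.4)/20 = 60.0°C, outside 42.2–51.7°C ✗ — fails.
Primer 3 (18 nt, A=4 T=6 G=3 C=5): 3' end GA has 1 G/C ✓; length 18 ✓; GC 8/18 = 44.4% ✓; Tm = 64.9 + 41·(8 − 16.4)/18 = 45.8°C ✓ — passes.
Primer 4 (17 nt, A=2 T=8 G=4 C=3): 3' end TT has 0 G/C, need ≥1 ✗; length 17 ✓; GC 7/17 = 41.2% ✓; Tm = 64.9 + 41·(7 − 16.4)/17 = 42.2°C ✓ — fails.

Primer 3 only.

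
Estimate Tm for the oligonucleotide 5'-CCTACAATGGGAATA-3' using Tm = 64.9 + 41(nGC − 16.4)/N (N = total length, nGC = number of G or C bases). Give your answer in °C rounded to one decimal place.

Base counts: A=6, T=3, G=3, C=3; G+C = 6, N = 15.
Tm = 64.9 + 41·(6 − 16.4)/15 = 64.9 + -426.40/15 = 36.5°C.

36.5°C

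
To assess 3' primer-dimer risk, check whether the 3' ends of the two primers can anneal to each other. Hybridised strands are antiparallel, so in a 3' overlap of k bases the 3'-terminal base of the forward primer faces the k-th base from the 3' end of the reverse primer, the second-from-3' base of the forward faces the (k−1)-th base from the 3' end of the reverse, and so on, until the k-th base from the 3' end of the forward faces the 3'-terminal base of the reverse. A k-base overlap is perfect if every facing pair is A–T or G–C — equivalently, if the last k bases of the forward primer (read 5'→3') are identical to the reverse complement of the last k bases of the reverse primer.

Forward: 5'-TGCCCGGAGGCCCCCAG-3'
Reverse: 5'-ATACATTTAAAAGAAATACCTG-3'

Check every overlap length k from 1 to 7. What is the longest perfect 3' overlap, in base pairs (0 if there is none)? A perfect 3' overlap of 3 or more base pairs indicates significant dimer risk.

Longest perfect overlap: 3 complementary base pairs; significant dimer risk (threshold 3).

Last 7 bases (5'→3') — forward …CCCCCAG, reverse …ATACCTG.
Reverse complement of the reverse primer's last 7 bases: CAGGTAT; its first k bases are the reverse complement of the reverse primer's last k bases, so a perfect k-base overlap needs the forward primer's last k bases to equal them.
Comparing (forward last k vs required): k=1: G vs C ✗; k=2: AG vs CA ✗; k=3: CAG vs CAG ✓; k=4: CCAG vs CAGG ✗; k=5: CCCAG vs CAGGT ✗; k=6: CCCCAG vs CAGGTA ✗; k=7: CCCCCAG vs CAGGTAT ✗.
Only k = 3 is perfect, so the longest perfect 3' overlap is 3.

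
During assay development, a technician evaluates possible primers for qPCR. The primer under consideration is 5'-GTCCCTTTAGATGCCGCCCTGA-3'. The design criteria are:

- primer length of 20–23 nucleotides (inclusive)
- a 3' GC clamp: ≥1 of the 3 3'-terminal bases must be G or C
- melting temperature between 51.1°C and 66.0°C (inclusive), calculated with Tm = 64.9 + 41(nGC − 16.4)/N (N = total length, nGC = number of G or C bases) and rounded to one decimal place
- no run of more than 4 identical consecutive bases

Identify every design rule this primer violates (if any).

Base counts: A=3, T=6, G=5, C=8 (length 22).
length: length 22 ✓
GC clamp: 3' end TGA has 1 G/C ✓
Tm: Tm = 64.9 + 41·(13 − 16.4)/22 = 58.6°C ✓
homopolymer run: longest run = 3 ✓

Meets all criteria.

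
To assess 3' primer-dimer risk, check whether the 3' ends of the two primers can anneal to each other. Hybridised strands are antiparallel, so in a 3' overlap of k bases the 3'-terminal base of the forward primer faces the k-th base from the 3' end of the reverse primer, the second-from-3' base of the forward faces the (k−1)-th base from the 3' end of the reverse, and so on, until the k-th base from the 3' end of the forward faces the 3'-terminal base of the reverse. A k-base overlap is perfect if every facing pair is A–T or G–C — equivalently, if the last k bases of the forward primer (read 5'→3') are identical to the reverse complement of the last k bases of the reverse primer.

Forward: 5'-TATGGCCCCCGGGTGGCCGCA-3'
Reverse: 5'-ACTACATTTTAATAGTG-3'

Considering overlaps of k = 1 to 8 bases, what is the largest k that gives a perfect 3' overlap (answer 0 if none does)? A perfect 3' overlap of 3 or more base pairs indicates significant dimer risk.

Longest perfect overlap: 2 complementary base pairs; below the dimer-risk threshold (threshold 3).

Last 8 bases (5'→3') — forward …TGGCCGCA, reverse …TAATAGTG.
Reverse complement of the reverse primer's last 8 bases: CACTATTA; its first k bases are the reverse complement of the reverse primer's last k bases, so a perfect k-base overlap needs the forward primer's last k bases to equal them.
Comparing (forward last k vs required): k=1: A vs C ✗; k=2: CA vs CA ✓; k=3: GCA vs CAC ✗; k=4: CGCA vs CACT ✗; k=5: CCGCA vs CACTA ✗; k=6: GCCGCA vs CACTAT ✗; k=7: GGCCGCA vs CACTATT ✗; k=8: TGGCCGCA vs CACTATTA ✗.
Only k = 2 is perfect, so the longest perfect 3' overlap is 2.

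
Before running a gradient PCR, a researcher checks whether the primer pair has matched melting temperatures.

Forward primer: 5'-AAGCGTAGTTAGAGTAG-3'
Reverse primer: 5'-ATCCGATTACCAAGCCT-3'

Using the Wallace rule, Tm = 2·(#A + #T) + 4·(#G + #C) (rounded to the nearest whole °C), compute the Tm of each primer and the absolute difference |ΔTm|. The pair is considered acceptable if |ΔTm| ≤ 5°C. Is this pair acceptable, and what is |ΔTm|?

Forward: A=6 T=4 G=6 C=1 → Tm = 2·10 + 4·7 = 48°C.
Reverse: A=5 T=4 G=2 C=6 → Tm = 2·9 + 4·8 = 50°C.
|ΔTm| = |48 − 50| = 2°C, ≤ 5°C.

|ΔTm| = 2°C; the pair is acceptable.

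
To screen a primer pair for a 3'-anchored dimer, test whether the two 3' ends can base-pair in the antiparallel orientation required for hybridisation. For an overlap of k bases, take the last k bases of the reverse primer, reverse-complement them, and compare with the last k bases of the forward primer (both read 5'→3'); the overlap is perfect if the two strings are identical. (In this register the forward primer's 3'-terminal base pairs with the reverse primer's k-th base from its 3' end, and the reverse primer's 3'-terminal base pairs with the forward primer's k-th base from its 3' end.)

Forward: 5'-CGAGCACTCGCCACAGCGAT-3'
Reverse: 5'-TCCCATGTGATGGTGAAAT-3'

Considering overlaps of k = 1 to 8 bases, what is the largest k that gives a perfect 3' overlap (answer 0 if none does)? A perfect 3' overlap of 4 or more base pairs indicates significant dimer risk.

Longest perfect overlap: 2 complementary base pairs; below the dimer-risk threshold (threshold 4).

Last 8 bases (5'→3') — forward …ACAGCGAT, reverse …GGTGAAAT.
Reverse complement of the reverse primer's last 8 bases: ATTTCACC; its first k bases are the reverse complement of the reverse primer's last k bases, so a perfect k-base overlap needs the forward primer's last k bases to equal them.
Comparing (forward last k vs required): k=1: T vs A ✗; k=2: AT vs AT ✓; k=3: GAT vs ATT ✗; k=4: CGAT vs ATTT ✗; k=5: GCGAT vs ATTTC ✗; k=6: AGCGAT vs ATTTCA ✗; k=7: CAGCGAT vs ATTTCAC ✗; k=8: ACAGCGAT vs ATTTCACC ✗.
Only k = 2 is perfect, so the longest perfect 3' overlap is 2.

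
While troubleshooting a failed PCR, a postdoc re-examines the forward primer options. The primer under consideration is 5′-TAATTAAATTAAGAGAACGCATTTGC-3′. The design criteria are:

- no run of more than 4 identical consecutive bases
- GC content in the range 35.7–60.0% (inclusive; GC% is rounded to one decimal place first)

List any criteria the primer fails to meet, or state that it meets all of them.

Base counts: A=11, T=8, G=4, C=3 (length 26).
homopolymer run: longest run = 3 ✓
GC content: GC 7/26 = 26.9%, outside 35.7–60.0% ✗

Fails: GC content.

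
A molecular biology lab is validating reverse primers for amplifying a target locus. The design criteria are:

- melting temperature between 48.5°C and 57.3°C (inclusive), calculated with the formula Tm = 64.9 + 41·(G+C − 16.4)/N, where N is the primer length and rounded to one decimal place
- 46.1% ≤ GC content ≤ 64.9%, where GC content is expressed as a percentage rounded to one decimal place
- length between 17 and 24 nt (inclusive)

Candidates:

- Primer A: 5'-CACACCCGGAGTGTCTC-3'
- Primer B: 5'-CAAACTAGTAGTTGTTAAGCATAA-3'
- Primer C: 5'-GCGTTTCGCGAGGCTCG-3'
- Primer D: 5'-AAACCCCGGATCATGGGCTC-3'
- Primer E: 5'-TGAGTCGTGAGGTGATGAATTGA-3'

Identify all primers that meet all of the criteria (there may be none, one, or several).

Primer A and Primer D.

Primer A (17 nt, A=3 T=3 G=4 C=7): Tm = 64.9 + 41·(11 − 16.4)/17 = 51.9°C ✓; GC 11/17 = 64.7% ✓; length 17 ✓ — passes.
Primer B (24 nt, A=10 T=7 G=4 C=3): Tm = 64.9 + 41·(7 − 16.4)/24 = 48.8°C ✓; GC 7/24 = 29.2%, outside 46.1–64.9% ✗; length 24 ✓ — fails.
Primer C (17 nt, A=1 T=4 G=7 C=5): Tm = 64.9 + 41·(12 − 16.4)/17 = 54.3°C ✓; GC 12/17 = 70.6%, outside 46.1–64.9% ✗; length 17 ✓ — fails.
Primer D (20 nt, A=5 T=3 G=5 C=7): Tm = 64.9 + 41·(12 − 16.4)/20 = 55.9°C ✓; GC 12/20 = 60.0% ✓; length 20 ✓ — passes.
Primer E (23 nt, A=6 T=7 G=9 C=1): Tm = 64.9 + 41·(10 − 16.4)/23 = 53.5°C ✓; GC 10/23 = 43.5%, outside 46.1–64.9% ✗; length 23 ✓ — fails.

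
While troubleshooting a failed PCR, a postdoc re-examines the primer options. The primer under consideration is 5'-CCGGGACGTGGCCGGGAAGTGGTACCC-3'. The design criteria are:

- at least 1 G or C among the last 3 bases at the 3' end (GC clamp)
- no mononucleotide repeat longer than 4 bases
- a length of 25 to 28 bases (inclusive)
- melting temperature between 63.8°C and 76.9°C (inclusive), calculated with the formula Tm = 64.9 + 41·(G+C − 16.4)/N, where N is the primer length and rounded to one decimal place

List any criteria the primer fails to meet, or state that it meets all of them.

Base counts: A=4, T=3, G=12, C=8 (length 27).
GC clamp: 3' end CCC has 3 G/C ✓
homopolymer run: longest run = 3 ✓
length: length 27 ✓
Tm: Tm = 64.9 + 41·(20 − 16.4)/27 = 70.4°C ✓

Meets all criteria.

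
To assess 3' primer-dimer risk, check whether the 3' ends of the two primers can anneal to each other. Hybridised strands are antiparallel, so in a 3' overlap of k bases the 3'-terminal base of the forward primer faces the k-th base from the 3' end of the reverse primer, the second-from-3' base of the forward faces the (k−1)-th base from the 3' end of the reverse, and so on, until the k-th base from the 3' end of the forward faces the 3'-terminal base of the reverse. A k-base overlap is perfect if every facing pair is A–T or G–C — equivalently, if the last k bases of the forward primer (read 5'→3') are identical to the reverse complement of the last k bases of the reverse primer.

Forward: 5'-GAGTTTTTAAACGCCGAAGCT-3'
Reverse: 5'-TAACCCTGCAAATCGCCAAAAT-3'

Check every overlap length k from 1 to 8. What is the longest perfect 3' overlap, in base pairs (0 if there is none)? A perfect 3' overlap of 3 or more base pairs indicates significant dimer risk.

Last 8 bases (5'→3') — forward …CCGAAGCT, reverse …GCCAAAAT.
Reverse complement of the reverse primer's last 8 bases: ATTTTGGC; its first k bases are the reverse complement of the reverse primer's last k bases, so a perfect k-base overlap needs the forward primer's last k bases to equal them.
Comparing (forward last k vs required): k=1: T vs A ✗; k=2: CT vs AT ✗; k=3: GCT vs ATT ✗; k=4: AGCT vs ATTT ✗; k=5: AAGCT vs ATTTT ✗; k=6: GAAGCT vs ATTTTG ✗; k=7: CGAAGCT vs ATTTTGG ✗; k=8: CCGAAGCT vs ATTTTGGC ✗.
No overlap length from 1 to 8 is perfect, so the longest perfect 3' overlap is 0.

Longest perfect overlap: 0 complementary base pairs; below the dimer-risk threshold (threshold 3).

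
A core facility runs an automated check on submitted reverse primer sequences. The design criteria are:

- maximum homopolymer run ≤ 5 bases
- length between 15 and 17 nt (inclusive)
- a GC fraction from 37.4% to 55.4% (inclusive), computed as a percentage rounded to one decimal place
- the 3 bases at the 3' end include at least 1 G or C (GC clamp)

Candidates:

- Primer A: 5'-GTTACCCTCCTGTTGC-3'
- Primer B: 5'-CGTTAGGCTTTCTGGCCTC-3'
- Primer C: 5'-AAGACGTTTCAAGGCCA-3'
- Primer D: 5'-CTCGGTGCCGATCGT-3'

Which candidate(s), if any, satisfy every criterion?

Primer C only.

Primer A (16 nt, A=1 T=6 G=3 C=6): longest run = 3 ✓; length 16 ✓; GC 9/16 = 56.3%, outside 37.4–55.4% ✗; 3' end TGC has 2 G/C ✓ — fails.
Primer B (19 nt, A=1 T=7 G=5 C=6): longest run = 3 ✓; length 19, outside 15–17 ✗; GC 11/19 = 57.9%, outside 37.4–55.4% ✗; 3' end CTC has 2 G/C ✓ — fails.
Primer C (17 nt, A=6 T=3 G=4 C=4): longest run = 3 ✓; length 17 ✓; GC 8/17 = 47.1% ✓; 3' end CCA has 2 G/C ✓ — passes.
Primer D (15 nt, A=1 T=4 G=5 C=5): longest run = 2 ✓; length 15 ✓; GC 10/15 = 66.7%, outside 37.4–55.4% ✗; 3' end CGT has 2 G/C ✓ — fails.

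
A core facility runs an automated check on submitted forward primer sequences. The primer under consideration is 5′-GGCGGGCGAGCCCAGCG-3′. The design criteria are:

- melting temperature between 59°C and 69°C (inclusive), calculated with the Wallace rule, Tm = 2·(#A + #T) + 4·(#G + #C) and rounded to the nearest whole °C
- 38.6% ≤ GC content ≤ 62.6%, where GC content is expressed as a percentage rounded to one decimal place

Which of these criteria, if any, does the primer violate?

Base counts: A=2, T=0, G=9, C=6 (length 17).
Tm: Tm = 2·2 + 4·15 = 64°C ✓
GC content: GC 15/17 = 88.2%, outside 38.6–62.6% ✗

Fails: GC content.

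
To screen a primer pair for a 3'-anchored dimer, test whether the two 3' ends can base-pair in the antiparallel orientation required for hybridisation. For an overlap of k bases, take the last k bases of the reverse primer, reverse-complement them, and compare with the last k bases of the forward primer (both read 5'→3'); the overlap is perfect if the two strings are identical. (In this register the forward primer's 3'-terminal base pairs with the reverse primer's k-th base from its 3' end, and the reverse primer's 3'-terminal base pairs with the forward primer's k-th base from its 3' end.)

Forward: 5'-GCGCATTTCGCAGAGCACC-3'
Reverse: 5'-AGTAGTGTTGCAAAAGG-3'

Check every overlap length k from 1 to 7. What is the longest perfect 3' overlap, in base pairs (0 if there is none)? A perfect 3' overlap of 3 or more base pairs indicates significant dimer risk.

Last 7 bases (5'→3') — forward …GAGCACC, reverse …CAAAAGG.
Reverse complement of the reverse primer's last 7 bases: CCTTTTG; its first k bases are the reverse complement of the reverse primer's last k bases, so a perfect k-base overlap needs the forward primer's last k bases to equal them.
Comparing (forward last k vs required): k=1: C vs C ✓; k=2: CC vs CC ✓; k=3: ACC vs CCT ✗; k=4: CACC vs CCTT ✗; k=5: GCACC vs CCTTT ✗; k=6: AGCACC vs CCTTTT ✗; k=7: GAGCACC vs CCTTTTG ✗.
Perfect overlaps at k = 1, 2; the largest is 2.

Longest perfect overlap: 2 complementary base pairs; below the dimer-risk threshold (threshold 3).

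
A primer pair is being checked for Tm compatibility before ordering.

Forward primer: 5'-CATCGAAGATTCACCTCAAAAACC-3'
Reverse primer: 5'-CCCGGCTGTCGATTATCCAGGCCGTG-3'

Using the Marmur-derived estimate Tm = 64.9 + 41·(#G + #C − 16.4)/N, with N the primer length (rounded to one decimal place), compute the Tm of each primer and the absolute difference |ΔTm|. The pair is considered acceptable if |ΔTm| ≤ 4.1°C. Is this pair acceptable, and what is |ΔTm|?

Forward: G+C = 10, N = 24 → Tm = 64.9 + 41·(10 − 16.4)/24 = 54.0°C.
Reverse: G+C = 17, N = 26 → Tm = 64.9 + 41·(17 − 16.4)/26 = 65.8°C.
|ΔTm| = |54.0 − 65.8| = 11.8°C, > 4.1°C.

|ΔTm| = 11.8°C; the pair is not acceptable.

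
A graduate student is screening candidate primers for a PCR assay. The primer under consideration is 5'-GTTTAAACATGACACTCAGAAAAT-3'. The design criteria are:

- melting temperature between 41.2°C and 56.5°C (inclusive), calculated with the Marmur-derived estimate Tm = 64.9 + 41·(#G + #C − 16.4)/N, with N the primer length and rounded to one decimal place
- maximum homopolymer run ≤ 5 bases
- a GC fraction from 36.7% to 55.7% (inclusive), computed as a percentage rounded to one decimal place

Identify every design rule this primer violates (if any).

Fails: GC content.

Base counts: A=11, T=6, G=3, C=4 (length 24).
Tm: Tm = 64.9 + 41·(7 − 16.4)/24 = 48.8°C ✓
homopolymer run: longest run = 4 ✓
GC content: GC 7/24 = 29.2%, outside 36.7–55.7% ✗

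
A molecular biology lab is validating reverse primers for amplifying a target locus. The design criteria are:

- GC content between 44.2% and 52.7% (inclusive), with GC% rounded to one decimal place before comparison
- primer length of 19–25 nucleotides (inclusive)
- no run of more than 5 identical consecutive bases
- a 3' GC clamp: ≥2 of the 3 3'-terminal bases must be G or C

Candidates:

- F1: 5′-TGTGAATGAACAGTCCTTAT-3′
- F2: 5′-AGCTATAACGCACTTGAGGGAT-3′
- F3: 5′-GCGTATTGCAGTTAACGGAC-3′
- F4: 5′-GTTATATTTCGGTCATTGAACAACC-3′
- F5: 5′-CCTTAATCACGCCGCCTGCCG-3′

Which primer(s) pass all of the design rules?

F1 (20 nt, A=6 T=7 G=4 C=3): GC 7/20 = 35.0%, outside 44.2–52.7% ✗; length 20 ✓; longest run = 2 ✓; 3' end TAT has 0 G/C, need ≥2 ✗ — fails.
F2 (22 nt, A=7 T=5 G=6 C=4): GC 10/22 = 45.5% ✓; length 22 ✓; longest run = 3 ✓; 3' end GAT has 1 G/C, need ≥2 ✗ — fails.
F3 (20 nt, A=5 T=5 G=6 C=4): GC 10/20 = 50.0% ✓; length 20 ✓; longest run = 2 ✓; 3' end GAC has 2 G/C ✓ — passes.
F4 (25 nt, A=7 T=9 G=4 C=5): GC 9/25 = 36.0%, outside 44.2–52.7% ✗; length 25 ✓; longest run = 3 ✓; 3' end ACC has 2 G/C ✓ — fails.
F5 (21 nt, A=3 T=4 G=4 C=10): GC 14/21 = 66.7%, outside 44.2–52.7% ✗; length 21 ✓; longest run = 2 ✓; 3' end CCG has 3 G/C ✓ — fails.

F3 only.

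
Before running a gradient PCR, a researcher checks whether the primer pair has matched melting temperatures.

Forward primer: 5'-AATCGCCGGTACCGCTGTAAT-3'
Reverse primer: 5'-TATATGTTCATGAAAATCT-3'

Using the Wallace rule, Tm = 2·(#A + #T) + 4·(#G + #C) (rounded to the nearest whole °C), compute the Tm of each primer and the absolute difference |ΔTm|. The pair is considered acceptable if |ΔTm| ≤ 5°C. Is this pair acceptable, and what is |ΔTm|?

Forward: A=5 T=5 G=5 C=6 → Tm = 2·10 + 4·11 = 64°C.
Reverse: A=7 T=8 G=2 C=2 → Tm = 2·15 + 4·4 = 46°C.
|ΔTm| = |64 − 46| = 18°C, > 5°C.

|ΔTm| = 18°C; the pair is not acceptable.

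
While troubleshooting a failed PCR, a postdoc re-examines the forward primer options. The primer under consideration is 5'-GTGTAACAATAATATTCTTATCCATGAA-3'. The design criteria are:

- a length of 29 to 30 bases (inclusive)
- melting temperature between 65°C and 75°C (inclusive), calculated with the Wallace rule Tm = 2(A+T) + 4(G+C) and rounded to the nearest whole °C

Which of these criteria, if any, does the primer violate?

Fails: length.

Base counts: A=11, T=10, G=3, C=4 (length 28).
length: length 28, outside 29–30 ✗
Tm: Tm = 2·21 + 4·7 = 70°C ✓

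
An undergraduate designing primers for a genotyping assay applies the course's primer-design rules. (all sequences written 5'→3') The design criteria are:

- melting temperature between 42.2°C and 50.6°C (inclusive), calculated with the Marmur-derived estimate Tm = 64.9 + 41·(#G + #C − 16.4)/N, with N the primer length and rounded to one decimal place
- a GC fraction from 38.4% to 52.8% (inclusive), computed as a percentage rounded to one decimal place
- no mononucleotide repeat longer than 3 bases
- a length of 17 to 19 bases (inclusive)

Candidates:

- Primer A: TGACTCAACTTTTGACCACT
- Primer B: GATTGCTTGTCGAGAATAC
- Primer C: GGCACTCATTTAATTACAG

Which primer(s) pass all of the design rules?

Primer A (20 nt, A=5 T=7 G=2 C=6): Tm = 64.9 + 41·(8 − 16.4)/20 = 47.7°C ✓; GC 8/20 = 40.0% ✓; longest run = 4, exceeds 3 ✗; length 20, outside 17–19 ✗ — fails.
Primer B (19 nt, A=5 T=6 G=5 C=3): Tm = 64.9 + 41·(8 − 16.4)/19 = 46.8°C ✓; GC 8/19 = 42.1% ✓; longest run = 2 ✓; length 19 ✓ — passes.
Primer C (19 nt, A=6 T=6 G=3 C=4): Tm = 64.9 + 41·(7 − 16.4)/19 = 44.6°C ✓; GC 7/19 = 36.8%, outside 38.4–52.8% ✗; longest run = 3 ✓; length 19 ✓ — fails.

Primer B only.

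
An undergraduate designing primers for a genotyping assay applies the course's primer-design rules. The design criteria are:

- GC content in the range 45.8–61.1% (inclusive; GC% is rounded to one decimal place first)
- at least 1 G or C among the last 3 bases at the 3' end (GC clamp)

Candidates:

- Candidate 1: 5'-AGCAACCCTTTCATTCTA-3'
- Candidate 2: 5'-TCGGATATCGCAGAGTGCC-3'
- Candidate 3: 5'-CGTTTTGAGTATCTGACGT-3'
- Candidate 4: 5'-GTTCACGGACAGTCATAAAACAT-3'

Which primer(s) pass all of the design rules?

Candidate 1 (18 nt, A=5 T=6 G=1 C=6): GC 7/18 = 38.9%, outside 45.8–61.1% ✗; 3' end CTA has 1 G/C ✓ — fails.
Candidate 2 (19 nt, A=4 T=4 G=6 C=5): GC 11/19 = 57.9% ✓; 3' end GCC has 3 G/C ✓ — passes.
Candidate 3 (19 nt, A=3 T=8 G=5 C=3): GC 8/19 = 42.1%, outside 45.8–61.1% ✗; 3' end CGT has 2 G/C ✓ — fails.
Candidate 4 (23 nt, A=9 T=5 G=4 C=5): GC 9/23 = 39.1%, outside 45.8–61.1% ✗; 3' end CAT has 1 G/C ✓ — fails.

Candidate 2 only.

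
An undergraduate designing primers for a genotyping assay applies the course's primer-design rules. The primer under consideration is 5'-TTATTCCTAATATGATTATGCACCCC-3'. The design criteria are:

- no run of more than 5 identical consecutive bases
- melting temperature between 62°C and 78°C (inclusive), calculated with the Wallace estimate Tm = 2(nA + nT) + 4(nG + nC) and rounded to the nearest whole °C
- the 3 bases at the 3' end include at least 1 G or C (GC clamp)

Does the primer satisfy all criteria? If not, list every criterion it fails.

Base counts: A=7, T=10, G=2, C=7 (length 26).
homopolymer run: longest run = 4 ✓
Tm: Tm = 2·17 + 4·9 = 70°C ✓
GC clamp: 3' end CCC has 3 G/C ✓

Meets all criteria.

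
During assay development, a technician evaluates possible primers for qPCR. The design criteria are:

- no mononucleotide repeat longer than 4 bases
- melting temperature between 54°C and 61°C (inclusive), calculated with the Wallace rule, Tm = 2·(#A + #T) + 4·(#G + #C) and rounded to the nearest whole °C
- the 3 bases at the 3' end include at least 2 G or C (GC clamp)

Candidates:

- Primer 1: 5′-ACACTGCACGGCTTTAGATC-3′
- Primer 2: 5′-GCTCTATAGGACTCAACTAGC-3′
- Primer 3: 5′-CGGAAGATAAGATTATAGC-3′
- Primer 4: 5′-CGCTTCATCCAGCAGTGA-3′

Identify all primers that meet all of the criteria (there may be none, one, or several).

None of the candidates satisfy all criteria.

Primer 1 (20 nt, A=5 T=5 G=4 C=6): longest run = 3 ✓; Tm = 2·10 + 4·10 = 60°C ✓; 3' end ATC has 1 G/C, need ≥2 ✗ — fails.
Primer 2 (21 nt, A=6 T=5 G=4 C=6): longest run = 2 ✓; Tm = 2·11 + 4·10 = 62°C, outside 54–61°C ✗; 3' end AGC has 2 G/C ✓ — fails.
Primer 3 (19 nt, A=8 T=4 G=5 C=2): longest run = 2 ✓; Tm = 2·12 + 4·7 = 52°C, outside 54–61°C ✗; 3' end AGC has 2 G/C ✓ — fails.
Primer 4 (18 nt, A=4 T=4 G=4 C=6): longest run = 2 ✓; Tm = 2·8 + 4·10 = 56°C ✓; 3' end TGA has 1 G/C, need ≥2 ✗ — fails.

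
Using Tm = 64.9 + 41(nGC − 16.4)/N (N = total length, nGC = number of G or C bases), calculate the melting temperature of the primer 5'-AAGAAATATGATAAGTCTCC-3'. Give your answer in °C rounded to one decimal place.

43.6°C

Base counts: A=9, T=5, G=3, C=3; G+C = 6, N = 20.
Tm = 64.9 + 41·(6 − 16.4)/20 = 64.9 + -426.40/20 = 43.6°C.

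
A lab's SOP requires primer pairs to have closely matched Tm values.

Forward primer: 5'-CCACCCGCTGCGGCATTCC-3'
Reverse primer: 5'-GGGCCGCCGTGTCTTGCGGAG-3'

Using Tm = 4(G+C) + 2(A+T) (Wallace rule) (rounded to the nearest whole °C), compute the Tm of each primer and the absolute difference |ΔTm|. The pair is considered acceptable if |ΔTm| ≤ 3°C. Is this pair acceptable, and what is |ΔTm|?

|ΔTm| = 8°C; the pair is not acceptable.

Forward: A=2 T=3 G=4 C=10 → Tm = 2·5 + 4·14 = 66°C.
Reverse: A=1 T=4 G=10 C=6 → Tm = 2·5 + 4·16 = 74°C.
|ΔTm| = |66 − 74| = 8°C, > 3°C.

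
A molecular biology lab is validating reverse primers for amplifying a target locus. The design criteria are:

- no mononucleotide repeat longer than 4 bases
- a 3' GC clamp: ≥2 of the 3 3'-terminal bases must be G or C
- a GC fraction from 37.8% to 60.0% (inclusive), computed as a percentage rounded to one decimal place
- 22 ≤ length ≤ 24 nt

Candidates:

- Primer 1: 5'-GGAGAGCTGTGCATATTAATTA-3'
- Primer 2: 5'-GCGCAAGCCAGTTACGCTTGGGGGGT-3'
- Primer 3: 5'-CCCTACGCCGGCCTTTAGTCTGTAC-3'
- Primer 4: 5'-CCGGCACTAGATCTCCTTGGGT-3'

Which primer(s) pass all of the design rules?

Primer 1 (22 nt, A=7 T=7 G=6 C=2): longest run = 2 ✓; 3' end TTA has 0 G/C, need ≥2 ✗; GC 8/22 = 36.4%, outside 37.8–60.0% ✗; length 22 ✓ — fails.
Primer 2 (26 nt, A=4 T=5 G=11 C=6): longest run = 6, exceeds 4 ✗; 3' end GGT has 2 G/C ✓; GC 17/26 = 65.4%, outside 37.8–60.0% ✗; length 26, outside 22–24 ✗ — fails.
Primer 3 (25 nt, A=3 T=7 G=5 C=10): longest run = 3 ✓; 3' end TAC has 1 G/C, need ≥2 ✗; GC 15/25 = 60.0% ✓; length 25, outside 22–24 ✗ — fails.
Primer 4 (22 nt, A=3 T=6 G=6 C=7): longest run = 3 ✓; 3' end GGT has 2 G/C ✓; GC 13/22 = 59.1% ✓; length 22 ✓ — passes.

Primer 4 only.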